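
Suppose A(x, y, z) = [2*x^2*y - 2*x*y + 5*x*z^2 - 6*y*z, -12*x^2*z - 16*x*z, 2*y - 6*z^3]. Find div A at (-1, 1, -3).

∂A₁/∂x = 4*x*y - 2*y + 5*z^2
∂A₂/∂y = 0
∂A₃/∂z = -18*z^2
∇·A = 4*x*y - 2*y - 13*z^2
At (-1, 1, -3): -123.

-123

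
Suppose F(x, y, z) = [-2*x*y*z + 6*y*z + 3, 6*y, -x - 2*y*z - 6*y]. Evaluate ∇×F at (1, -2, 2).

(∇×F)₁ = ∂F₃/∂y − ∂F₂/∂z = -2*z - 6
(∇×F)₂ = ∂F₁/∂z − ∂F₃/∂x = -2*x*y + 6*y + 1
(∇×F)₃ = ∂F₂/∂x − ∂F₁/∂y = 2*x*z - 6*z
∇×F = (-2*z - 6, -2*x*y + 6*y + 1, 2*x*z - 6*z)
At (1, -2, 2): (-10, -7, -8).

(-10, -7, -8)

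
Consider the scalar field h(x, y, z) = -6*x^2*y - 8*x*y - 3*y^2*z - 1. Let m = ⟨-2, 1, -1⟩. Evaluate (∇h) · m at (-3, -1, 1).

35

∂h/∂x = -12*x*y - 8*y
∂h/∂y = -6*x^2 - 8*x - 6*y*z
∂h/∂z = -3*y^2
∇h at (-3, -1, 1) = (-28, -24, -3)
∇h · m = (-28)(-2) + (-24)(1) + (-3)(-1) = 35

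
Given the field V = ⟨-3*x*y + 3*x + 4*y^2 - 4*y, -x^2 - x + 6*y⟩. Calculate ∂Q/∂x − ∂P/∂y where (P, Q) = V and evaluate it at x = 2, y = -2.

∂V₂/∂x = -2*x - 1
∂V₁/∂y = -3*x + 8*y - 4
Scalar curl = x - 8*y + 3
At (2, -2): 21.

21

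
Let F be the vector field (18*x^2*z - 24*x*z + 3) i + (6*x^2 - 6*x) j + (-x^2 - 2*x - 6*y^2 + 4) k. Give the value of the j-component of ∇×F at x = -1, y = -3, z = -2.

42

(∇×F)_2 = ∂F₁/∂z − ∂F₃/∂x
= 18*x^2 - 24*x − (-2*x - 2)
= 18*x^2 - 22*x + 2
At (-1, -3, -2): 42.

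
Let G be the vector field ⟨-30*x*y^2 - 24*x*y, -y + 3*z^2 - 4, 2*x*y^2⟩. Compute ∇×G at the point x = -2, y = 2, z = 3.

(∇×G)₁ = ∂G₃/∂y − ∂G₂/∂z = 4*x*y - 6*z
(∇×G)₂ = ∂G₁/∂z − ∂G₃/∂x = -2*y^2
(∇×G)₃ = ∂G₂/∂x − ∂G₁/∂y = 60*x*y + 24*x
∇×G = (4*x*y - 6*z, -2*y^2, 60*x*y + 24*x)
At (-2, 2, 3): (-34, -8, -288).

(-34, -8, -288)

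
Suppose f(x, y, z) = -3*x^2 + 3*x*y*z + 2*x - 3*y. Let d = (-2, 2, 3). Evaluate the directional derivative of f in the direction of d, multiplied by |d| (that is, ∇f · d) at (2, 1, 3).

50

∂f/∂x = -6*x + 3*y*z + 2
∂f/∂y = 3*x*z - 3
∂f/∂z = 3*x*y
∇f at (2, 1, 3) = (-1, 15, 6)
∇f · d = (-1)(-2) + (15)(2) + (6)(3) = 50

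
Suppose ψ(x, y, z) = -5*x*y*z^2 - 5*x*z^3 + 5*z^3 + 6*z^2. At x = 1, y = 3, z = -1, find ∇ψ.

(-10, -5, 18)

∂ψ/∂x = -5*y*z^2 - 5*z^3
∂ψ/∂y = -5*x*z^2
∂ψ/∂z = -10*x*y*z - 15*x*z^2 + 15*z^2 + 12*z
∇ψ = (-5*y*z^2 - 5*z^3, -5*x*z^2, -10*x*y*z - 15*x*z^2 + 15*z^2 + 12*z)
At (1, 3, -1): (-10, -5, 18).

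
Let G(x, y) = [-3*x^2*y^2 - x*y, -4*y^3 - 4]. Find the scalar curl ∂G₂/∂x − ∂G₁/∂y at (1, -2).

-11

∂G₂/∂x = 0
∂G₁/∂y = -6*x^2*y - x
Scalar curl = 6*x^2*y + x
At (1, -2): -11.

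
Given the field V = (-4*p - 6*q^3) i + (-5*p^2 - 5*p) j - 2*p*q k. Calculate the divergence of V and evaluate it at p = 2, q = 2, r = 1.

∂V₁/∂p = -4
∂V₂/∂q = 0
∂V₃/∂r = 0
∇·V = -4
At (2, 2, 1): -4.

-4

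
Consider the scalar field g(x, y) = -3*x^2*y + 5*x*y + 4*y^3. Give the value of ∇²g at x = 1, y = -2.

∂²g/∂x² = -6*y
∂²g/∂y² = 24*y
∇²g = 18*y
At (1, -2): -36.

-36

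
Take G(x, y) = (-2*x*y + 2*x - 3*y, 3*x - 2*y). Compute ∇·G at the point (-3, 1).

-2

∂G₁/∂x = -2*y + 2
∂G₂/∂y = -2
∇·G = -2*y
At (-3, 1): -2.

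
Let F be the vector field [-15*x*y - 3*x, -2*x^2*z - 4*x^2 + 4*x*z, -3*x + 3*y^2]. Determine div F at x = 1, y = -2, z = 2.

27

∂F₁/∂x = -15*y - 3
∂F₂/∂y = 0
∂F₃/∂z = 0
∇·F = -15*y - 3
At (1, -2, 2): 27.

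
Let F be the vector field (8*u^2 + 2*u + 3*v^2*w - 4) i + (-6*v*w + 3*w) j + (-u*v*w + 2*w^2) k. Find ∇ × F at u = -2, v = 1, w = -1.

(1, 2, 6)

(∇×F)₁ = ∂F₃/∂v − ∂F₂/∂w = -u*w + 6*v - 3
(∇×F)₂ = ∂F₁/∂w − ∂F₃/∂u = 3*v^2 + v*w
(∇×F)₃ = ∂F₂/∂u − ∂F₁/∂v = -6*v*w
∇×F = (-u*w + 6*v - 3, 3*v^2 + v*w, -6*v*w)
At (-2, 1, -1): (1, 2, 6).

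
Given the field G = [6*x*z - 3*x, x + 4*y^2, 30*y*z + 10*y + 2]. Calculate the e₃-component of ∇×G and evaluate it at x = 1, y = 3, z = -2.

1

(∇×G)_3 = ∂G₂/∂x − ∂G₁/∂y
= 1 − (0)
= 1
At (1, 3, -2): 1.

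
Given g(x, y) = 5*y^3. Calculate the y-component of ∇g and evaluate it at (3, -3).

(∇g)_2 = ∂g/∂y = 15*y^2
At (3, -3): 135.

135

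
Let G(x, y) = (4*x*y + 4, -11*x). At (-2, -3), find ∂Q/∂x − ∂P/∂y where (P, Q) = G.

-3

∂G₂/∂x = -11
∂G₁/∂y = 4*x
Scalar curl = -4*x - 11
At (-2, -3): -3.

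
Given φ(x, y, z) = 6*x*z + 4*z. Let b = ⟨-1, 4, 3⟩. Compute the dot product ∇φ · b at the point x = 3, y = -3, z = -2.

∂φ/∂x = 6*z
∂φ/∂y = 0
∂φ/∂z = 6*x + 4
∇φ at (3, -3, -2) = (-12, 0, 22)
∇φ · b = (-12)(-1) + (0)(4) + (22)(3) = 78

78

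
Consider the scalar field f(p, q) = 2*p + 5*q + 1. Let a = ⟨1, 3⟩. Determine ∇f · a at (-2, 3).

∂f/∂p = 2
∂f/∂q = 5
∇f at (-2, 3) = (2, 5)
∇f · a = (2)(1) + (5)(3) = 17

17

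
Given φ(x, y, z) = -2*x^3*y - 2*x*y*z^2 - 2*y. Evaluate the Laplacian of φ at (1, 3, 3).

∂²φ/∂x² = -12*x*y
∂²φ/∂y² = 0
∂²φ/∂z² = -4*x*y
∇²φ = -16*x*y
At (1, 3, 3): -48.

-48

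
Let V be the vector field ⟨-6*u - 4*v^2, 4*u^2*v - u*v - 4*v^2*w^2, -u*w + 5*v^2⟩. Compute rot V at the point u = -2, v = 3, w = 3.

(246, 3, -27)

(∇×V)₁ = ∂V₃/∂v − ∂V₂/∂w = 8*v^2*w + 10*v
(∇×V)₂ = ∂V₁/∂w − ∂V₃/∂u = w
(∇×V)₃ = ∂V₂/∂u − ∂V₁/∂v = 8*u*v + 7*v
∇×V = (8*v^2*w + 10*v, w, 8*u*v + 7*v)
At (-2, 3, 3): (246, 3, -27).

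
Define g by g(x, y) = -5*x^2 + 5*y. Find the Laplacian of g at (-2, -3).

-10

∂²g/∂x² = -10
∂²g/∂y² = 0
∇²g = -10
At (-2, -3): -10.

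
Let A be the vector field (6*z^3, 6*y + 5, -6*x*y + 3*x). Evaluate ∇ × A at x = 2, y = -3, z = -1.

(-12, -3, 0)

(∇×A)₁ = ∂A₃/∂y − ∂A₂/∂z = -6*x
(∇×A)₂ = ∂A₁/∂z − ∂A₃/∂x = 6*y + 18*z^2 - 3
(∇×A)₃ = ∂A₂/∂x − ∂A₁/∂y = 0
∇×A = (-6*x, 6*y + 18*z^2 - 3, 0)
At (2, -3, -1): (-12, -3, 0).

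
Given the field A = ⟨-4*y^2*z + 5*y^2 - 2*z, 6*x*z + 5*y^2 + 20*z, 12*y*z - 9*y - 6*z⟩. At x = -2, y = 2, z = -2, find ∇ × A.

(∇×A)₁ = ∂A₃/∂y − ∂A₂/∂z = -6*x + 12*z - 29
(∇×A)₂ = ∂A₁/∂z − ∂A₃/∂x = -4*y^2 - 2
(∇×A)₃ = ∂A₂/∂x − ∂A₁/∂y = 8*y*z - 10*y + 6*z
∇×A = (-6*x + 12*z - 29, -4*y^2 - 2, 8*y*z - 10*y + 6*z)
At (-2, 2, -2): (-41, -18, -64).

(-41, -18, -64)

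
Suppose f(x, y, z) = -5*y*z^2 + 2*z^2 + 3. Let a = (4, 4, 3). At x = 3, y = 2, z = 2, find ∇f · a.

-176

∂f/∂x = 0
∂f/∂y = -5*z^2
∂f/∂z = -10*y*z + 4*z
∇f at (3, 2, 2) = (0, -20, -32)
∇f · a = (0)(4) + (-20)(4) + (-32)(3) = -176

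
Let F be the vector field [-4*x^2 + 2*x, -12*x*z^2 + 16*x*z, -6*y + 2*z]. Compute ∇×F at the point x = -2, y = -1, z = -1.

(∇×F)₁ = ∂F₃/∂y − ∂F₂/∂z = 24*x*z - 16*x - 6
(∇×F)₂ = ∂F₁/∂z − ∂F₃/∂x = 0
(∇×F)₃ = ∂F₂/∂x − ∂F₁/∂y = -12*z^2 + 16*z
∇×F = (24*x*z - 16*x - 6, 0, -12*z^2 + 16*z)
At (-2, -1, -1): (74, 0, -28).

(74, 0, -28)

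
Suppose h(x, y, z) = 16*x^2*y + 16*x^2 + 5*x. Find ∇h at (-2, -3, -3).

∂h/∂x = 32*x*y + 32*x + 5
∂h/∂y = 16*x^2
∂h/∂z = 0
∇h = (32*x*y + 32*x + 5, 16*x^2, 0)
At (-2, -3, -3): (133, 64, 0).

(133, 64, 0)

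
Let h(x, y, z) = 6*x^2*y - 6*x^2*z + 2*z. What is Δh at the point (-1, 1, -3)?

48

∂²h/∂x² = 12*(y - z)
∂²h/∂y² = 0
∂²h/∂z² = 0
∇²h = 12*y - 12*z
At (-1, 1, -3): 48.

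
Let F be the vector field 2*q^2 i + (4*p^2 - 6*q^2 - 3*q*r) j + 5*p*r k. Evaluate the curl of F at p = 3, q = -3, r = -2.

(∇×F)₁ = ∂F₃/∂q − ∂F₂/∂r = 3*q
(∇×F)₂ = ∂F₁/∂r − ∂F₃/∂p = -5*r
(∇×F)₃ = ∂F₂/∂p − ∂F₁/∂q = 8*p - 4*q
∇×F = (3*q, -5*r, 8*p - 4*q)
At (3, -3, -2): (-9, 10, 36).

(-9, 10, 36)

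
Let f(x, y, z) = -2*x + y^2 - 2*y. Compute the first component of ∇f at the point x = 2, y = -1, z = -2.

-2

(∇f)_1 = ∂f/∂x = -2
At (2, -1, -2): -2.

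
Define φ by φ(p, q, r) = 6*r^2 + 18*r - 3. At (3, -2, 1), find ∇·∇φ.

12

∂²φ/∂p² = 0
∂²φ/∂q² = 0
∂²φ/∂r² = 12
∇²φ = 12
At (3, -2, 1): 12.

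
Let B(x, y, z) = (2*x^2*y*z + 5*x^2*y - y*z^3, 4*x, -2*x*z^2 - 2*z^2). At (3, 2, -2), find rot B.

(∇×B)₁ = ∂B₃/∂y − ∂B₂/∂z = 0
(∇×B)₂ = ∂B₁/∂z − ∂B₃/∂x = 2*x^2*y - 3*y*z^2 + 2*z^2
(∇×B)₃ = ∂B₂/∂x − ∂B₁/∂y = -2*x^2*z - 5*x^2 + z^3 + 4
∇×B = (0, 2*x^2*y - 3*y*z^2 + 2*z^2, -2*x^2*z - 5*x^2 + z^3 + 4)
At (3, 2, -2): (0, 20, -13).

(0, 20, -13)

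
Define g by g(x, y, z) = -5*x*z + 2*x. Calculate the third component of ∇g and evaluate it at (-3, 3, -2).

15

(∇g)_3 = ∂g/∂z = -5*x
At (-3, 3, -2): 15.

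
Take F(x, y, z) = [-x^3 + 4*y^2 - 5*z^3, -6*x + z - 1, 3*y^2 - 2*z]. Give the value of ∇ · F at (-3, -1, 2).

-29

∂F₁/∂x = -3*x^2
∂F₂/∂y = 0
∂F₃/∂z = -2
∇·F = -3*x^2 - 2
At (-3, -1, 2): -29.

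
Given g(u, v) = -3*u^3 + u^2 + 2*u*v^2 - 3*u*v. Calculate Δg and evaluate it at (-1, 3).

16

∂²g/∂u² = 2*(-9*u + 1)
∂²g/∂v² = 4*u
∇²g = -14*u + 2
At (-1, 3): 16.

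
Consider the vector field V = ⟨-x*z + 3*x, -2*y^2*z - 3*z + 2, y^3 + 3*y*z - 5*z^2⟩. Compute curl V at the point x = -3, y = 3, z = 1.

(51, 3, 0)

(∇×V)₁ = ∂V₃/∂y − ∂V₂/∂z = 5*y^2 + 3*z + 3
(∇×V)₂ = ∂V₁/∂z − ∂V₃/∂x = -x
(∇×V)₃ = ∂V₂/∂x − ∂V₁/∂y = 0
∇×V = (5*y^2 + 3*z + 3, -x, 0)
At (-3, 3, 1): (51, 3, 0).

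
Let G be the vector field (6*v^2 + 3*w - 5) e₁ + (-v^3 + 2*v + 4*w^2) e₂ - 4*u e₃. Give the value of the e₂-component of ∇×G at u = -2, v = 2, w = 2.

(∇×G)_2 = ∂G₁/∂w − ∂G₃/∂u
= 3 − (-4)
= 7
At (-2, 2, 2): 7.

7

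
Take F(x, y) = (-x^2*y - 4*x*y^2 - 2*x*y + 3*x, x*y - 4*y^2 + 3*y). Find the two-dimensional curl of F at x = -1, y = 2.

-15

∂F₂/∂x = y
∂F₁/∂y = -x^2 - 8*x*y - 2*x
Scalar curl = x^2 + 8*x*y + 2*x + y
At (-1, 2): -15.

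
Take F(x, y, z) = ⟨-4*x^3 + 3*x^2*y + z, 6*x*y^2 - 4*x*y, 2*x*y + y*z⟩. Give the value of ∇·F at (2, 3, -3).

55

∂F₁/∂x = -12*x^2 + 6*x*y
∂F₂/∂y = 12*x*y - 4*x
∂F₃/∂z = y
∇·F = -12*x^2 + 18*x*y - 4*x + y
At (2, 3, -3): 55.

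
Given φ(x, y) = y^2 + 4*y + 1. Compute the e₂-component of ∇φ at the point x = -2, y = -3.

-2

(∇φ)_2 = ∂φ/∂y = 2*y + 4
At (-2, -3): -2.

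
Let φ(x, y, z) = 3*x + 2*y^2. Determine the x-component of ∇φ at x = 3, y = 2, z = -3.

3

(∇φ)_1 = ∂φ/∂x = 3
At (3, 2, -3): 3.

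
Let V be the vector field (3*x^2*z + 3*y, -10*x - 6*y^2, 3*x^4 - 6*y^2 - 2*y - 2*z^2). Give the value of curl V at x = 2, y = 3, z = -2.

(∇×V)₁ = ∂V₃/∂y − ∂V₂/∂z = -12*y - 2
(∇×V)₂ = ∂V₁/∂z − ∂V₃/∂x = -12*x^3 + 3*x^2
(∇×V)₃ = ∂V₂/∂x − ∂V₁/∂y = -13
∇×V = (-12*y - 2, -12*x^3 + 3*x^2, -13)
At (2, 3, -2): (-38, -84, -13).

(-38, -84, -13)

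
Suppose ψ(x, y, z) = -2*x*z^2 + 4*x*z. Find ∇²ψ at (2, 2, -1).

-8

∂²ψ/∂x² = 0
∂²ψ/∂y² = 0
∂²ψ/∂z² = -4*x
∇²ψ = -4*x
At (2, 2, -1): -8.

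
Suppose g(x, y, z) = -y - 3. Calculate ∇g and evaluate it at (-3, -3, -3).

∂g/∂x = 0
∂g/∂y = -1
∂g/∂z = 0
∇g = (0, -1, 0)
At (-3, -3, -3): (0, -1, 0).

(0, -1, 0)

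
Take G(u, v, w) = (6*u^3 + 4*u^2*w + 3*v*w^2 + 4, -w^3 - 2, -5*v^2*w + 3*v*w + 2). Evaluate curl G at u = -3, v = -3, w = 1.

(36, 18, -3)

(∇×G)₁ = ∂G₃/∂v − ∂G₂/∂w = -10*v*w + 3*w^2 + 3*w
(∇×G)₂ = ∂G₁/∂w − ∂G₃/∂u = 4*u^2 + 6*v*w
(∇×G)₃ = ∂G₂/∂u − ∂G₁/∂v = -3*w^2
∇×G = (-10*v*w + 3*w^2 + 3*w, 4*u^2 + 6*v*w, -3*w^2)
At (-3, -3, 1): (36, 18, -3).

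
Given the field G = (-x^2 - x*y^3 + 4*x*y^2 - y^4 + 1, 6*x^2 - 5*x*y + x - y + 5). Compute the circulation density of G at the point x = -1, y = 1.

∂G₂/∂x = 12*x - 5*y + 1
∂G₁/∂y = -3*x*y^2 + 8*x*y - 4*y^3
Scalar curl = 3*x*y^2 - 8*x*y + 12*x + 4*y^3 - 5*y + 1
At (-1, 1): -7.

-7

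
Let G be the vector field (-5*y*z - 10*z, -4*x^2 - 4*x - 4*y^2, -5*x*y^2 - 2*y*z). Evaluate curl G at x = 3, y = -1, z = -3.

(36, 0, -43)

(∇×G)₁ = ∂G₃/∂y − ∂G₂/∂z = -10*x*y - 2*z
(∇×G)₂ = ∂G₁/∂z − ∂G₃/∂x = 5*y^2 - 5*y - 10
(∇×G)₃ = ∂G₂/∂x − ∂G₁/∂y = -8*x + 5*z - 4
∇×G = (-10*x*y - 2*z, 5*y^2 - 5*y - 10, -8*x + 5*z - 4)
At (3, -1, -3): (36, 0, -43).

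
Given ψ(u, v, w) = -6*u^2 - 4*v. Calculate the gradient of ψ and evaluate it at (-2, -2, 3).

∂ψ/∂u = -12*u
∂ψ/∂v = -4
∂ψ/∂w = 0
∇ψ = (-12*u, -4, 0)
At (-2, -2, 3): (24, -4, 0).

(24, -4, 0)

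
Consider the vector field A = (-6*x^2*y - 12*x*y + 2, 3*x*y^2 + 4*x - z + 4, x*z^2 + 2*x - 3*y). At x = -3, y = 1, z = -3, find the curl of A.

(-2, -11, 25)

(∇×A)₁ = ∂A₃/∂y − ∂A₂/∂z = -2
(∇×A)₂ = ∂A₁/∂z − ∂A₃/∂x = -z^2 - 2
(∇×A)₃ = ∂A₂/∂x − ∂A₁/∂y = 6*x^2 + 12*x + 3*y^2 + 4
∇×A = (-2, -z^2 - 2, 6*x^2 + 12*x + 3*y^2 + 4)
At (-3, 1, -3): (-2, -11, 25).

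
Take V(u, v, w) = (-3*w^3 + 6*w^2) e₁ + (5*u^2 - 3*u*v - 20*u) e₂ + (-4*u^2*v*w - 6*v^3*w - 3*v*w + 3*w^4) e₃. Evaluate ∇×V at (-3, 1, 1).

(∇×V)₁ = ∂V₃/∂v − ∂V₂/∂w = -4*u^2*w - 18*v^2*w - 3*w
(∇×V)₂ = ∂V₁/∂w − ∂V₃/∂u = 8*u*v*w - 9*w^2 + 12*w
(∇×V)₃ = ∂V₂/∂u − ∂V₁/∂v = 10*u - 3*v - 20
∇×V = (-4*u^2*w - 18*v^2*w - 3*w, 8*u*v*w - 9*w^2 + 12*w, 10*u - 3*v - 20)
At (-3, 1, 1): (-57, -21, -53).

(-57, -21, -53)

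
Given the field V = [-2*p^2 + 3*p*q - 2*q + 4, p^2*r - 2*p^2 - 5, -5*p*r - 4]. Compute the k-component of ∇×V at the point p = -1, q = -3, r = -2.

13

(∇×V)_3 = ∂V₂/∂p − ∂V₁/∂q
= 2*p*r - 4*p − (3*p - 2)
= 2*p*r - 7*p + 2
At (-1, -3, -2): 13.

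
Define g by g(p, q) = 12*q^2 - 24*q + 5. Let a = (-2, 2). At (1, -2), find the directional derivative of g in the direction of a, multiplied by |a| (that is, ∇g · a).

-144

∂g/∂p = 0
∂g/∂q = 24*q - 24
∇g at (1, -2) = (0, -72)
∇g · a = (0)(-2) + (-72)(2) = -144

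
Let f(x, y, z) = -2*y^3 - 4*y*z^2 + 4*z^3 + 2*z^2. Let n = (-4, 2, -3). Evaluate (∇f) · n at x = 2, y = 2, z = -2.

∂f/∂x = 0
∂f/∂y = -6*y^2 - 4*z^2
∂f/∂z = -8*y*z + 12*z^2 + 4*z
∇f at (2, 2, -2) = (0, -40, 72)
∇f · n = (0)(-4) + (-40)(2) + (72)(-3) = -296

-296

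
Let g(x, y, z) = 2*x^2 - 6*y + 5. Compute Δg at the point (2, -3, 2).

4

∂²g/∂x² = 4
∂²g/∂y² = 0
∂²g/∂z² = 0
∇²g = 4
At (2, -3, 2): 4.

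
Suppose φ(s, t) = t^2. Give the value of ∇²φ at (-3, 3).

2

∂²φ/∂s² = 0
∂²φ/∂t² = 2
∇²φ = 2
At (-3, 3): 2.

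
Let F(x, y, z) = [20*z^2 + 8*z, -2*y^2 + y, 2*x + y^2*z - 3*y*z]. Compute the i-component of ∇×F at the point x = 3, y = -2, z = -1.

7

(∇×F)_1 = ∂F₃/∂y − ∂F₂/∂z
= 2*y*z - 3*z − (0)
= 2*y*z - 3*z
At (3, -2, -1): 7.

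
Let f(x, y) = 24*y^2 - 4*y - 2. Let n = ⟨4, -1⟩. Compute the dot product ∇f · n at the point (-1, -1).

∂f/∂x = 0
∂f/∂y = 48*y - 4
∇f at (-1, -1) = (0, -52)
∇f · n = (0)(4) + (-52)(-1) = 52

52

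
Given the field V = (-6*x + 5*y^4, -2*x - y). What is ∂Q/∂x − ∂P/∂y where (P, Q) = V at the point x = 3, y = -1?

18

∂V₂/∂x = -2
∂V₁/∂y = 20*y^3
Scalar curl = -20*y^3 - 2
At (3, -1): 18.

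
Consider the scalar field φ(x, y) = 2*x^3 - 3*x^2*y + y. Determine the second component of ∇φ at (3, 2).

(∇φ)_2 = ∂φ/∂y = -3*x^2 + 1
At (3, 2): -26.

-26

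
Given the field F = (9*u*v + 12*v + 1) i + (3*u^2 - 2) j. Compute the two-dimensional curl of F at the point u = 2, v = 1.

∂F₂/∂u = 6*u
∂F₁/∂v = 9*u + 12
Scalar curl = -3*u - 12
At (2, 1): -18.

-18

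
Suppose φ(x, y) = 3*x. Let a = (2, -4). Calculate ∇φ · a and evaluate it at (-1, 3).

∂φ/∂x = 3
∂φ/∂y = 0
∇φ at (-1, 3) = (3, 0)
∇φ · a = (3)(2) + (0)(-4) = 6

6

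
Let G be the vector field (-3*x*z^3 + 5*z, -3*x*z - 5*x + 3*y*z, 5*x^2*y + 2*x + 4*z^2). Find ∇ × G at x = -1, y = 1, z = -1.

(∇×G)₁ = ∂G₃/∂y − ∂G₂/∂z = 5*x^2 + 3*x - 3*y
(∇×G)₂ = ∂G₁/∂z − ∂G₃/∂x = -10*x*y - 9*x*z^2 + 3
(∇×G)₃ = ∂G₂/∂x − ∂G₁/∂y = -3*z - 5
∇×G = (5*x^2 + 3*x - 3*y, -10*x*y - 9*x*z^2 + 3, -3*z - 5)
At (-1, 1, -1): (-1, 22, -2).

(-1, 22, -2)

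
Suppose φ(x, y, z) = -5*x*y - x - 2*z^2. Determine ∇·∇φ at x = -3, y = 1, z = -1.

∂²φ/∂x² = 0
∂²φ/∂y² = 0
∂²φ/∂z² = -4
∇²φ = -4
At (-3, 1, -1): -4.

-4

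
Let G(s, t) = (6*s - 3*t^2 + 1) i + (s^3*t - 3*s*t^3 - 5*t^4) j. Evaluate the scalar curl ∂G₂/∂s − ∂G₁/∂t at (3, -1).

-30

∂G₂/∂s = 3*s^2*t - 3*t^3
∂G₁/∂t = -6*t
Scalar curl = 3*s^2*t - 3*t^3 + 6*t
At (3, -1): -30.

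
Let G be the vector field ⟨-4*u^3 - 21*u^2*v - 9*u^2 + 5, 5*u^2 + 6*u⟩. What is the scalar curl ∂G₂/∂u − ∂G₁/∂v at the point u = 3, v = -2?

∂G₂/∂u = 10*u + 6
∂G₁/∂v = -21*u^2
Scalar curl = 21*u^2 + 10*u + 6
At (3, -2): 225.

225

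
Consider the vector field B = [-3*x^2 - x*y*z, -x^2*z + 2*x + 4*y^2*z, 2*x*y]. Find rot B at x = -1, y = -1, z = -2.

(∇×B)₁ = ∂B₃/∂y − ∂B₂/∂z = x^2 + 2*x - 4*y^2
(∇×B)₂ = ∂B₁/∂z − ∂B₃/∂x = -x*y - 2*y
(∇×B)₃ = ∂B₂/∂x − ∂B₁/∂y = -x*z + 2
∇×B = (x^2 + 2*x - 4*y^2, -x*y - 2*y, -x*z + 2)
At (-1, -1, -2): (-5, 1, 0).

(-5, 1, 0)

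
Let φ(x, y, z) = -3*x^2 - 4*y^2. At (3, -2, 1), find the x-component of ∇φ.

(∇φ)_1 = ∂φ/∂x = -6*x
At (3, -2, 1): -18.

-18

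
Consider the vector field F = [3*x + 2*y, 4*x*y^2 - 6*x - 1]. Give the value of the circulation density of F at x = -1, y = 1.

∂F₂/∂x = 4*y^2 - 6
∂F₁/∂y = 2
Scalar curl = 4*y^2 - 8
At (-1, 1): -4.

-4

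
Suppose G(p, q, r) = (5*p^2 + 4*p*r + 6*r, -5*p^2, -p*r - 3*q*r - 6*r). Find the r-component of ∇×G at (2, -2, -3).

-20

(∇×G)_3 = ∂G₂/∂p − ∂G₁/∂q
= -10*p − (0)
= -10*p
At (2, -2, -3): -20.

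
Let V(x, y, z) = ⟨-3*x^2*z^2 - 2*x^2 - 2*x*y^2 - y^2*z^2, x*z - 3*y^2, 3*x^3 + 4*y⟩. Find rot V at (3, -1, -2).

(1, 31, -22)

(∇×V)₁ = ∂V₃/∂y − ∂V₂/∂z = -x + 4
(∇×V)₂ = ∂V₁/∂z − ∂V₃/∂x = -6*x^2*z - 9*x^2 - 2*y^2*z
(∇×V)₃ = ∂V₂/∂x − ∂V₁/∂y = 4*x*y + 2*y*z^2 + z
∇×V = (-x + 4, -6*x^2*z - 9*x^2 - 2*y^2*z, 4*x*y + 2*y*z^2 + z)
At (3, -1, -2): (1, 31, -22).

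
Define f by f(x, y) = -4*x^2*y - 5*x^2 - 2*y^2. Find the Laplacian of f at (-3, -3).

10

∂²f/∂x² = -2*(4*y + 5)
∂²f/∂y² = -4
∇²f = -8*y - 14
At (-3, -3): 10.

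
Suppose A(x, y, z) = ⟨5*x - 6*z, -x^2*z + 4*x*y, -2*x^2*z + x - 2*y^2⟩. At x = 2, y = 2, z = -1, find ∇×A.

(-4, -15, 12)

(∇×A)₁ = ∂A₃/∂y − ∂A₂/∂z = x^2 - 4*y
(∇×A)₂ = ∂A₁/∂z − ∂A₃/∂x = 4*x*z - 7
(∇×A)₃ = ∂A₂/∂x − ∂A₁/∂y = -2*x*z + 4*y
∇×A = (x^2 - 4*y, 4*x*z - 7, -2*x*z + 4*y)
At (2, 2, -1): (-4, -15, 12).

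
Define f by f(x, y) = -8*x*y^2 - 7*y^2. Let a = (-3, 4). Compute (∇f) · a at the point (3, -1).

∂f/∂x = -8*y^2
∂f/∂y = -16*x*y - 14*y
∇f at (3, -1) = (-8, 62)
∇f · a = (-8)(-3) + (62)(4) = 272

272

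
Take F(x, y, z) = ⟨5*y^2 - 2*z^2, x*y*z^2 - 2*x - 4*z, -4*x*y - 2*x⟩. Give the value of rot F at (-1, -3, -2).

(20, -2, 16)

(∇×F)₁ = ∂F₃/∂y − ∂F₂/∂z = -2*x*y*z - 4*x + 4
(∇×F)₂ = ∂F₁/∂z − ∂F₃/∂x = 4*y - 4*z + 2
(∇×F)₃ = ∂F₂/∂x − ∂F₁/∂y = y*z^2 - 10*y - 2
∇×F = (-2*x*y*z - 4*x + 4, 4*y - 4*z + 2, y*z^2 - 10*y - 2)
At (-1, -3, -2): (20, -2, 16).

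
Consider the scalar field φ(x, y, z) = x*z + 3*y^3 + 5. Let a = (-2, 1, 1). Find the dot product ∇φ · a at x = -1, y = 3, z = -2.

∂φ/∂x = z
∂φ/∂y = 9*y^2
∂φ/∂z = x
∇φ at (-1, 3, -2) = (-2, 81, -1)
∇φ · a = (-2)(-2) + (81)(1) + (-1)(1) = 84

84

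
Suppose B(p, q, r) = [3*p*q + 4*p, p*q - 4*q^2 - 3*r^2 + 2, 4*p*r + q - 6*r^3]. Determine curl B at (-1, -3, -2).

(∇×B)₁ = ∂B₃/∂q − ∂B₂/∂r = 6*r + 1
(∇×B)₂ = ∂B₁/∂r − ∂B₃/∂p = -4*r
(∇×B)₃ = ∂B₂/∂p − ∂B₁/∂q = -3*p + q
∇×B = (6*r + 1, -4*r, -3*p + q)
At (-1, -3, -2): (-11, 8, 0).

(-11, 8, 0)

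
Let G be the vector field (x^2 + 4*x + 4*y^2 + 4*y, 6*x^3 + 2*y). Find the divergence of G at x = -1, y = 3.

∂G₁/∂x = 2*x + 4
∂G₂/∂y = 2
∇·G = 2*x + 6
At (-1, 3): 4.

4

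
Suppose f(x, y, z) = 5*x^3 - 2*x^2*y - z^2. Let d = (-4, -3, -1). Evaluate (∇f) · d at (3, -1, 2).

-530

∂f/∂x = 15*x^2 - 4*x*y
∂f/∂y = -2*x^2
∂f/∂z = -2*z
∇f at (3, -1, 2) = (147, -18, -4)
∇f · d = (147)(-4) + (-18)(-3) + (-4)(-1) = -530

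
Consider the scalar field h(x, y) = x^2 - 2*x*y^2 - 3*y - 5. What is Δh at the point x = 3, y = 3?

∂²h/∂x² = 2
∂²h/∂y² = -4*x
∇²h = -4*x + 2
At (3, 3): -10.

-10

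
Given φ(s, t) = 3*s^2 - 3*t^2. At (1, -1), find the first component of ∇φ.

6

(∇φ)_1 = ∂φ/∂s = 6*s
At (1, -1): 6.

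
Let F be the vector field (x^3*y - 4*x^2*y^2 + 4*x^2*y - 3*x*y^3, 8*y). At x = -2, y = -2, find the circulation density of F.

-144

∂F₂/∂x = 0
∂F₁/∂y = x^3 - 8*x^2*y + 4*x^2 - 9*x*y^2
Scalar curl = -x^3 + 8*x^2*y - 4*x^2 + 9*x*y^2
At (-2, -2): -144.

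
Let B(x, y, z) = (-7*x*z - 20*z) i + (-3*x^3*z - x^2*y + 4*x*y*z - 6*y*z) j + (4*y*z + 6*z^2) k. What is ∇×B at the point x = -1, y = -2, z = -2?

(∇×B)₁ = ∂B₃/∂y − ∂B₂/∂z = 3*x^3 - 4*x*y + 6*y + 4*z
(∇×B)₂ = ∂B₁/∂z − ∂B₃/∂x = -7*x - 20
(∇×B)₃ = ∂B₂/∂x − ∂B₁/∂y = -9*x^2*z - 2*x*y + 4*y*z
∇×B = (3*x^3 - 4*x*y + 6*y + 4*z, -7*x - 20, -9*x^2*z - 2*x*y + 4*y*z)
At (-1, -2, -2): (-31, -13, 30).

(-31, -13, 30)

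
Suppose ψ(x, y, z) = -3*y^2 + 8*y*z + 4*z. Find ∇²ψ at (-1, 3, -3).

-6

∂²ψ/∂x² = 0
∂²ψ/∂y² = -6
∂²ψ/∂z² = 0
∇²ψ = -6
At (-1, 3, -3): -6.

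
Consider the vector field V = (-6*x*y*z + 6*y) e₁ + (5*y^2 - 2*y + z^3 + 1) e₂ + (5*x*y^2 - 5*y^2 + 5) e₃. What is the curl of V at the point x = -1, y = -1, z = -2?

(8, -11, 6)

(∇×V)₁ = ∂V₃/∂y − ∂V₂/∂z = 10*x*y - 10*y - 3*z^2
(∇×V)₂ = ∂V₁/∂z − ∂V₃/∂x = -6*x*y - 5*y^2
(∇×V)₃ = ∂V₂/∂x − ∂V₁/∂y = 6*x*z - 6
∇×V = (10*x*y - 10*y - 3*z^2, -6*x*y - 5*y^2, 6*x*z - 6)
At (-1, -1, -2): (8, -11, 6).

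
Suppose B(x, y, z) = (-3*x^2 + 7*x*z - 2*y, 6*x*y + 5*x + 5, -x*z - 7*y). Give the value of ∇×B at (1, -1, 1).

(-7, 8, 1)

(∇×B)₁ = ∂B₃/∂y − ∂B₂/∂z = -7
(∇×B)₂ = ∂B₁/∂z − ∂B₃/∂x = 7*x + z
(∇×B)₃ = ∂B₂/∂x − ∂B₁/∂y = 6*y + 7
∇×B = (-7, 7*x + z, 6*y + 7)
At (1, -1, 1): (-7, 8, 1).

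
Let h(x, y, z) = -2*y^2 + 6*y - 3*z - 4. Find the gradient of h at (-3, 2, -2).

∂h/∂x = 0
∂h/∂y = -4*y + 6
∂h/∂z = -3
∇h = (0, -4*y + 6, -3)
At (-3, 2, -2): (0, -2, -3).

(0, -2, -3)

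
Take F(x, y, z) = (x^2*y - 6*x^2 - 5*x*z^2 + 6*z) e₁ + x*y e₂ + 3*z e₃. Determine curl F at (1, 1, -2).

(0, 26, 0)

(∇×F)₁ = ∂F₃/∂y − ∂F₂/∂z = 0
(∇×F)₂ = ∂F₁/∂z − ∂F₃/∂x = -10*x*z + 6
(∇×F)₃ = ∂F₂/∂x − ∂F₁/∂y = -x^2 + y
∇×F = (0, -10*x*z + 6, -x^2 + y)
At (1, 1, -2): (0, 26, 0).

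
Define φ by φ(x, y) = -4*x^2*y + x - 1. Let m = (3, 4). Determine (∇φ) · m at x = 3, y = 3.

∂φ/∂x = -8*x*y + 1
∂φ/∂y = -4*x^2
∇φ at (3, 3) = (-71, -36)
∇φ · m = (-71)(3) + (-36)(4) = -357

-357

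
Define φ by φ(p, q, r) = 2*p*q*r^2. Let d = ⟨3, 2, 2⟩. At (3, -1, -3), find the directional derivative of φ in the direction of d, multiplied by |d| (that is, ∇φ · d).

∂φ/∂p = 2*q*r^2
∂φ/∂q = 2*p*r^2
∂φ/∂r = 4*p*q*r
∇φ at (3, -1, -3) = (-18, 54, 36)
∇φ · d = (-18)(3) + (54)(2) + (36)(2) = 126

126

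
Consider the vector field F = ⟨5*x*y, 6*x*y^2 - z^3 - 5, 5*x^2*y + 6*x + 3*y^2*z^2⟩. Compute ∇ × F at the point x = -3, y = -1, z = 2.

(∇×F)₁ = ∂F₃/∂y − ∂F₂/∂z = 5*x^2 + 6*y*z^2 + 3*z^2
(∇×F)₂ = ∂F₁/∂z − ∂F₃/∂x = -10*x*y - 6
(∇×F)₃ = ∂F₂/∂x − ∂F₁/∂y = -5*x + 6*y^2
∇×F = (5*x^2 + 6*y*z^2 + 3*z^2, -10*x*y - 6, -5*x + 6*y^2)
At (-3, -1, 2): (33, -36, 21).

(33, -36, 21)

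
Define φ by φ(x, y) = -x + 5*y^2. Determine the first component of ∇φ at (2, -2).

(∇φ)_1 = ∂φ/∂x = -1
At (2, -2): -1.

-1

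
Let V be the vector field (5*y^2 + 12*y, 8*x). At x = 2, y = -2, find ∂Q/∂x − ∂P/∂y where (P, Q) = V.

∂V₂/∂x = 8
∂V₁/∂y = 10*y + 12
Scalar curl = -10*y - 4
At (2, -2): 16.

16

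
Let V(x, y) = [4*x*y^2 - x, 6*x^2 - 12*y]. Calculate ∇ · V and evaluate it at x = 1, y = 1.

∂V₁/∂x = 4*y^2 - 1
∂V₂/∂y = -12
∇·V = 4*y^2 - 13
At (1, 1): -9.

-9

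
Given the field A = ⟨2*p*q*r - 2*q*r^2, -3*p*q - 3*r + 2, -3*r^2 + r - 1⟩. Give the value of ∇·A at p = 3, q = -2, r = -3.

∂A₁/∂p = 2*q*r
∂A₂/∂q = -3*p
∂A₃/∂r = -6*r + 1
∇·A = -3*p + 2*q*r - 6*r + 1
At (3, -2, -3): 22.

22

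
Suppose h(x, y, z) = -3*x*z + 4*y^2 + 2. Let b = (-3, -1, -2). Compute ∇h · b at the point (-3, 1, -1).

-35

∂h/∂x = -3*z
∂h/∂y = 8*y
∂h/∂z = -3*x
∇h at (-3, 1, -1) = (3, 8, 9)
∇h · b = (3)(-3) + (8)(-1) + (9)(-2) = -35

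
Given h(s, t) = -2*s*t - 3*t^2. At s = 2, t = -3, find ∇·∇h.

∂²h/∂s² = 0
∂²h/∂t² = -6
∇²h = -6
At (2, -3): -6.

-6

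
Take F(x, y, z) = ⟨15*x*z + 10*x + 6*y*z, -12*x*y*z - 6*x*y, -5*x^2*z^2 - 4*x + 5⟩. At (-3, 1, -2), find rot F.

(∇×F)₁ = ∂F₃/∂y − ∂F₂/∂z = 12*x*y
(∇×F)₂ = ∂F₁/∂z − ∂F₃/∂x = 10*x*z^2 + 15*x + 6*y + 4
(∇×F)₃ = ∂F₂/∂x − ∂F₁/∂y = -12*y*z - 6*y - 6*z
∇×F = (12*x*y, 10*x*z^2 + 15*x + 6*y + 4, -12*y*z - 6*y - 6*z)
At (-3, 1, -2): (-36, -155, 30).

(-36, -155, 30)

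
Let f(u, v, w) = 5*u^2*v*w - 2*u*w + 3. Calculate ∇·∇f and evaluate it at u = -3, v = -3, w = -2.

∂²f/∂u² = 10*v*w
∂²f/∂v² = 0
∂²f/∂w² = 0
∇²f = 10*v*w
At (-3, -3, -2): 60.

60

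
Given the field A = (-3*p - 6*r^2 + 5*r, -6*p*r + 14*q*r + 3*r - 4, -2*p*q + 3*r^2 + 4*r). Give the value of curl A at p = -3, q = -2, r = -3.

(∇×A)₁ = ∂A₃/∂q − ∂A₂/∂r = 4*p - 14*q - 3
(∇×A)₂ = ∂A₁/∂r − ∂A₃/∂p = 2*q - 12*r + 5
(∇×A)₃ = ∂A₂/∂p − ∂A₁/∂q = -6*r
∇×A = (4*p - 14*q - 3, 2*q - 12*r + 5, -6*r)
At (-3, -2, -3): (13, 37, 18).

(13, 37, 18)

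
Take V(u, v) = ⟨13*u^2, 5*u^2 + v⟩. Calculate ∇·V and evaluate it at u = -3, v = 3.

∂V₁/∂u = 26*u
∂V₂/∂v = 1
∇·V = 26*u + 1
At (-3, 3): -77.

-77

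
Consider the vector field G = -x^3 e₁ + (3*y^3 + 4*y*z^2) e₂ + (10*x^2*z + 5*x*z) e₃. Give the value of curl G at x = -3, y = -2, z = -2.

(-32, -110, 0)

(∇×G)₁ = ∂G₃/∂y − ∂G₂/∂z = -8*y*z
(∇×G)₂ = ∂G₁/∂z − ∂G₃/∂x = -20*x*z - 5*z
(∇×G)₃ = ∂G₂/∂x − ∂G₁/∂y = 0
∇×G = (-8*y*z, -20*x*z - 5*z, 0)
At (-3, -2, -2): (-32, -110, 0).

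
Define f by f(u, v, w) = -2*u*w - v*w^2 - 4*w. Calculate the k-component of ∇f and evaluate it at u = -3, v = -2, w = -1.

(∇f)_3 = ∂f/∂w = -2*u - 2*v*w - 4
At (-3, -2, -1): -2.

-2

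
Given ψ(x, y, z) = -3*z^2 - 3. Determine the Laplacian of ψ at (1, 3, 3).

-6

∂²ψ/∂x² = 0
∂²ψ/∂y² = 0
∂²ψ/∂z² = -6
∇²ψ = -6
At (1, 3, 3): -6.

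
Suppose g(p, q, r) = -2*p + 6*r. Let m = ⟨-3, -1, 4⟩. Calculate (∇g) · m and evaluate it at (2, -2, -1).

30

∂g/∂p = -2
∂g/∂q = 0
∂g/∂r = 6
∇g at (2, -2, -1) = (-2, 0, 6)
∇g · m = (-2)(-3) + (0)(-1) + (6)(4) = 30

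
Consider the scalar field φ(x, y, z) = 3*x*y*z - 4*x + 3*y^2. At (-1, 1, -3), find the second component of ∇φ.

15

(∇φ)_2 = ∂φ/∂y = 3*x*z + 6*y
At (-1, 1, -3): 15.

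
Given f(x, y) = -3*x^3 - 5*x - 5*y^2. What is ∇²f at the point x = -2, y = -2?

∂²f/∂x² = -18*x
∂²f/∂y² = -10
∇²f = -18*x - 10
At (-2, -2): 26.

26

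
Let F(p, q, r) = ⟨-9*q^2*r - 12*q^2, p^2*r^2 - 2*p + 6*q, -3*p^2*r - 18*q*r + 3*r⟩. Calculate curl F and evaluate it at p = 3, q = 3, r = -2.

(∇×F)₁ = ∂F₃/∂q − ∂F₂/∂r = -2*p^2*r - 18*r
(∇×F)₂ = ∂F₁/∂r − ∂F₃/∂p = 6*p*r - 9*q^2
(∇×F)₃ = ∂F₂/∂p − ∂F₁/∂q = 2*p*r^2 + 18*q*r + 24*q - 2
∇×F = (-2*p^2*r - 18*r, 6*p*r - 9*q^2, 2*p*r^2 + 18*q*r + 24*q - 2)
At (3, 3, -2): (72, -117, -14).

(72, -117, -14)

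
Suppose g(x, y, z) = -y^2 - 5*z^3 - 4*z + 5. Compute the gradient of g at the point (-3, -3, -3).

∂g/∂x = 0
∂g/∂y = -2*y
∂g/∂z = -15*z^2 - 4
∇g = (0, -2*y, -15*z^2 - 4)
At (-3, -3, -3): (0, 6, -139).

(0, 6, -139)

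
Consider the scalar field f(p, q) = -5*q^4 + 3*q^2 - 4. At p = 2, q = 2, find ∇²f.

∂²f/∂p² = 0
∂²f/∂q² = 6*(-10*q^2 + 1)
∇²f = -60*q^2 + 6
At (2, 2): -234.

-234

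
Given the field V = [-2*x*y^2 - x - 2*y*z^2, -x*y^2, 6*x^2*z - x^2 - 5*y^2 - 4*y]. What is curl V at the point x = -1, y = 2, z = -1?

(∇×V)₁ = ∂V₃/∂y − ∂V₂/∂z = -10*y - 4
(∇×V)₂ = ∂V₁/∂z − ∂V₃/∂x = -12*x*z + 2*x - 4*y*z
(∇×V)₃ = ∂V₂/∂x − ∂V₁/∂y = 4*x*y - y^2 + 2*z^2
∇×V = (-10*y - 4, -12*x*z + 2*x - 4*y*z, 4*x*y - y^2 + 2*z^2)
At (-1, 2, -1): (-24, -6, -10).

(-24, -6, -10)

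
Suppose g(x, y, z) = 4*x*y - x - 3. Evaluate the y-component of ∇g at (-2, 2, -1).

-8

(∇g)_2 = ∂g/∂y = 4*x
At (-2, 2, -1): -8.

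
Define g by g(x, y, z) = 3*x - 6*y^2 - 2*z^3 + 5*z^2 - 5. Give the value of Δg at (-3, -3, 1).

-14

∂²g/∂x² = 0
∂²g/∂y² = -12
∂²g/∂z² = 2*(-6*z + 5)
∇²g = -12*z - 2
At (-3, -3, 1): -14.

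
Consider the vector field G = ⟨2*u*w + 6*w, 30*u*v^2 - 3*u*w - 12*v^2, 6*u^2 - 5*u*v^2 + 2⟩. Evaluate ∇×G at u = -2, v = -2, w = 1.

(∇×G)₁ = ∂G₃/∂v − ∂G₂/∂w = -10*u*v + 3*u
(∇×G)₂ = ∂G₁/∂w − ∂G₃/∂u = -10*u + 5*v^2 + 6
(∇×G)₃ = ∂G₂/∂u − ∂G₁/∂v = 30*v^2 - 3*w
∇×G = (-10*u*v + 3*u, -10*u + 5*v^2 + 6, 30*v^2 - 3*w)
At (-2, -2, 1): (-46, 46, 117).

(-46, 46, 117)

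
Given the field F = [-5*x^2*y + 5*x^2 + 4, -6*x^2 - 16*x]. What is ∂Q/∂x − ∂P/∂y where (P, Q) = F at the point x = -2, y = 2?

28

∂F₂/∂x = -12*x - 16
∂F₁/∂y = -5*x^2
Scalar curl = 5*x^2 - 12*x - 16
At (-2, 2): 28.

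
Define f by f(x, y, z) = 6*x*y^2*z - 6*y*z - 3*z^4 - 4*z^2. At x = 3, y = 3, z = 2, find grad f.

(108, 204, 32)

∂f/∂x = 6*y^2*z
∂f/∂y = 12*x*y*z - 6*z
∂f/∂z = 6*x*y^2 - 6*y - 12*z^3 - 8*z
∇f = (6*y^2*z, 12*x*y*z - 6*z, 6*x*y^2 - 6*y - 12*z^3 - 8*z)
At (3, 3, 2): (108, 204, 32).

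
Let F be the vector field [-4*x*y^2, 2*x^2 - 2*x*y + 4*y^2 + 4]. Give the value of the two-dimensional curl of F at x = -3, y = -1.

14

∂F₂/∂x = 4*x - 2*y
∂F₁/∂y = -8*x*y
Scalar curl = 8*x*y + 4*x - 2*y
At (-3, -1): 14.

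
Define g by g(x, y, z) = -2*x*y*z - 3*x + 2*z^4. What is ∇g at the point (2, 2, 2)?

(-11, -8, 56)

∂g/∂x = -2*y*z - 3
∂g/∂y = -2*x*z
∂g/∂z = -2*x*y + 8*z^3
∇g = (-2*y*z - 3, -2*x*z, -2*x*y + 8*z^3)
At (2, 2, 2): (-11, -8, 56).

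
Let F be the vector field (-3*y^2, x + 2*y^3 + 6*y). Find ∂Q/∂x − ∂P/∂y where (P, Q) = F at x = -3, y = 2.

∂F₂/∂x = 1
∂F₁/∂y = -6*y
Scalar curl = 6*y + 1
At (-3, 2): 13.

13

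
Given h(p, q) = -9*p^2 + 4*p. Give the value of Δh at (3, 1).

-18

∂²h/∂p² = -18
∂²h/∂q² = 0
∇²h = -18
At (3, 1): -18.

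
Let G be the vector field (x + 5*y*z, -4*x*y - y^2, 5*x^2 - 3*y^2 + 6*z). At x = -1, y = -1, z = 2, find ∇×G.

(6, 5, -6)

(∇×G)₁ = ∂G₃/∂y − ∂G₂/∂z = -6*y
(∇×G)₂ = ∂G₁/∂z − ∂G₃/∂x = -10*x + 5*y
(∇×G)₃ = ∂G₂/∂x − ∂G₁/∂y = -4*y - 5*z
∇×G = (-6*y, -10*x + 5*y, -4*y - 5*z)
At (-1, -1, 2): (6, 5, -6).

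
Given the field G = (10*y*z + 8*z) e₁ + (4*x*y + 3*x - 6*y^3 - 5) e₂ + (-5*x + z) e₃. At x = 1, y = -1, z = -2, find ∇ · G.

-13

∂G₁/∂x = 0
∂G₂/∂y = 4*x - 18*y^2
∂G₃/∂z = 1
∇·G = 4*x - 18*y^2 + 1
At (1, -1, -2): -13.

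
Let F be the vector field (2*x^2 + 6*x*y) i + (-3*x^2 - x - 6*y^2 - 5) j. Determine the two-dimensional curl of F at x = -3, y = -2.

∂F₂/∂x = -6*x - 1
∂F₁/∂y = 6*x
Scalar curl = -12*x - 1
At (-3, -2): 35.

35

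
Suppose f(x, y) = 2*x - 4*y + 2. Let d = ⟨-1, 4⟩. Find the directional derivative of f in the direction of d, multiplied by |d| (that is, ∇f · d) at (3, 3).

-18

∂f/∂x = 2
∂f/∂y = -4
∇f at (3, 3) = (2, -4)
∇f · d = (2)(-1) + (-4)(4) = -18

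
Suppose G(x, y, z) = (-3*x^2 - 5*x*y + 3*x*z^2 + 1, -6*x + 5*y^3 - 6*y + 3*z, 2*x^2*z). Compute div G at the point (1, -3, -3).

167

∂G₁/∂x = -6*x - 5*y + 3*z^2
∂G₂/∂y = 15*y^2 - 6
∂G₃/∂z = 2*x^2
∇·G = 2*x^2 - 6*x + 15*y^2 - 5*y + 3*z^2 - 6
At (1, -3, -3): 167.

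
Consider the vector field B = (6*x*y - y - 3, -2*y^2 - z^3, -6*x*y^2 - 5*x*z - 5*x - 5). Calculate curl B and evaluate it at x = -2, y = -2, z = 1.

(-45, 34, 13)

(∇×B)₁ = ∂B₃/∂y − ∂B₂/∂z = -12*x*y + 3*z^2
(∇×B)₂ = ∂B₁/∂z − ∂B₃/∂x = 6*y^2 + 5*z + 5
(∇×B)₃ = ∂B₂/∂x − ∂B₁/∂y = -6*x + 1
∇×B = (-12*x*y + 3*z^2, 6*y^2 + 5*z + 5, -6*x + 1)
At (-2, -2, 1): (-45, 34, 13).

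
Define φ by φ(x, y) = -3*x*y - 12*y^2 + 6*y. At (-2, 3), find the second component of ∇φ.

-60

(∇φ)_2 = ∂φ/∂y = -3*x - 24*y + 6
At (-2, 3): -60.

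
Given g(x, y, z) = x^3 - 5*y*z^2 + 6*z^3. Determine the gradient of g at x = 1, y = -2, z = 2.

(3, -20, 112)

∂g/∂x = 3*x^2
∂g/∂y = -5*z^2
∂g/∂z = -10*y*z + 18*z^2
∇g = (3*x^2, -5*z^2, -10*y*z + 18*z^2)
At (1, -2, 2): (3, -20, 112).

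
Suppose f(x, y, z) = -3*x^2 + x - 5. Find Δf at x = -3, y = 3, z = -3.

-6

∂²f/∂x² = -6
∂²f/∂y² = 0
∂²f/∂z² = 0
∇²f = -6
At (-3, 3, -3): -6.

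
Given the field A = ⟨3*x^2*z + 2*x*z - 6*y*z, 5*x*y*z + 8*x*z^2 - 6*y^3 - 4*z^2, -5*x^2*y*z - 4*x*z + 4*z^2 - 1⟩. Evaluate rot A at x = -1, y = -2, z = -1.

(-29, -11, 12)

(∇×A)₁ = ∂A₃/∂y − ∂A₂/∂z = -5*x^2*z - 5*x*y - 16*x*z + 8*z
(∇×A)₂ = ∂A₁/∂z − ∂A₃/∂x = 3*x^2 + 10*x*y*z + 2*x - 6*y + 4*z
(∇×A)₃ = ∂A₂/∂x − ∂A₁/∂y = 5*y*z + 8*z^2 + 6*z
∇×A = (-5*x^2*z - 5*x*y - 16*x*z + 8*z, 3*x^2 + 10*x*y*z + 2*x - 6*y + 4*z, 5*y*z + 8*z^2 + 6*z)
At (-1, -2, -1): (-29, -11, 12).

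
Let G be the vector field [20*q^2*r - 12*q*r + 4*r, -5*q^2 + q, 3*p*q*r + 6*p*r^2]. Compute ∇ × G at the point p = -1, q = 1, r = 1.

(-3, 3, -28)

(∇×G)₁ = ∂G₃/∂q − ∂G₂/∂r = 3*p*r
(∇×G)₂ = ∂G₁/∂r − ∂G₃/∂p = 20*q^2 - 3*q*r - 12*q - 6*r^2 + 4
(∇×G)₃ = ∂G₂/∂p − ∂G₁/∂q = -40*q*r + 12*r
∇×G = (3*p*r, 20*q^2 - 3*q*r - 12*q - 6*r^2 + 4, -40*q*r + 12*r)
At (-1, 1, 1): (-3, 3, -28).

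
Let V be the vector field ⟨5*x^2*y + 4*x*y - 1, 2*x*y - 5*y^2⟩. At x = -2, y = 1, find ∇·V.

∂V₁/∂x = 10*x*y + 4*y
∂V₂/∂y = 2*x - 10*y
∇·V = 10*x*y + 2*x - 6*y
At (-2, 1): -30.

-30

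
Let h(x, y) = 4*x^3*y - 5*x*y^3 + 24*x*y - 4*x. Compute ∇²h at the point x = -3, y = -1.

∂²h/∂x² = 24*x*y
∂²h/∂y² = -30*x*y
∇²h = -6*x*y
At (-3, -1): -18.

-18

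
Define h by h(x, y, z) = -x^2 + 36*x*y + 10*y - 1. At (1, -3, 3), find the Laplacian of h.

∂²h/∂x² = -2
∂²h/∂y² = 0
∂²h/∂z² = 0
∇²h = -2
At (1, -3, 3): -2.

-2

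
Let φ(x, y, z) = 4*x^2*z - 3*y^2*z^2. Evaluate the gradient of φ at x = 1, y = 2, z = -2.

∂φ/∂x = 8*x*z
∂φ/∂y = -6*y*z^2
∂φ/∂z = 4*x^2 - 6*y^2*z
∇φ = (8*x*z, -6*y*z^2, 4*x^2 - 6*y^2*z)
At (1, 2, -2): (-16, -48, 52).

(-16, -48, 52)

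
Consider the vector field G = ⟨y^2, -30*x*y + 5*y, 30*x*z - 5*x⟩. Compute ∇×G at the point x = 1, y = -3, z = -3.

(∇×G)₁ = ∂G₃/∂y − ∂G₂/∂z = 0
(∇×G)₂ = ∂G₁/∂z − ∂G₃/∂x = -30*z + 5
(∇×G)₃ = ∂G₂/∂x − ∂G₁/∂y = -32*y
∇×G = (0, -30*z + 5, -32*y)
At (1, -3, -3): (0, 95, 96).

(0, 95, 96)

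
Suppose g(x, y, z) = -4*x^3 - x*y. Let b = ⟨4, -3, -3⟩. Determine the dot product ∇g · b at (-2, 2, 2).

∂g/∂x = -12*x^2 - y
∂g/∂y = -x
∂g/∂z = 0
∇g at (-2, 2, 2) = (-50, 2, 0)
∇g · b = (-50)(4) + (2)(-3) + (0)(-3) = -206

-206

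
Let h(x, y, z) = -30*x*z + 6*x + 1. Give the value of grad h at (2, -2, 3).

∂h/∂x = -30*z + 6
∂h/∂y = 0
∂h/∂z = -30*x
∇h = (-30*z + 6, 0, -30*x)
At (2, -2, 3): (-84, 0, -60).

(-84, 0, -60)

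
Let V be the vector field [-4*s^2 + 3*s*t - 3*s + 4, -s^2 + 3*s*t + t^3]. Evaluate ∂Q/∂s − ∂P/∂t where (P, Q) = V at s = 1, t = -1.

-8

∂V₂/∂s = -2*s + 3*t
∂V₁/∂t = 3*s
Scalar curl = -5*s + 3*t
At (1, -1): -8.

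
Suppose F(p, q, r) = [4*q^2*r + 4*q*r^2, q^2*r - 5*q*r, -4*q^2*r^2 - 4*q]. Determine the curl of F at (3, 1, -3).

(∇×F)₁ = ∂F₃/∂q − ∂F₂/∂r = -q^2 - 8*q*r^2 + 5*q - 4
(∇×F)₂ = ∂F₁/∂r − ∂F₃/∂p = 4*q^2 + 8*q*r
(∇×F)₃ = ∂F₂/∂p − ∂F₁/∂q = -8*q*r - 4*r^2
∇×F = (-q^2 - 8*q*r^2 + 5*q - 4, 4*q^2 + 8*q*r, -8*q*r - 4*r^2)
At (3, 1, -3): (-72, -20, -12).

(-72, -20, -12)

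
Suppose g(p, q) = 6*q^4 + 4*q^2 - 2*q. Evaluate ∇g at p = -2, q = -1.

∂g/∂p = 0
∂g/∂q = 24*q^3 + 8*q - 2
∇g = (0, 24*q^3 + 8*q - 2)
At (-2, -1): (0, -34).

(0, -34)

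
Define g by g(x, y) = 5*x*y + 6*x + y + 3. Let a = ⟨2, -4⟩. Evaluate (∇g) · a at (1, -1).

∂g/∂x = 5*y + 6
∂g/∂y = 5*x + 1
∇g at (1, -1) = (1, 6)
∇g · a = (1)(2) + (6)(-4) = -22

-22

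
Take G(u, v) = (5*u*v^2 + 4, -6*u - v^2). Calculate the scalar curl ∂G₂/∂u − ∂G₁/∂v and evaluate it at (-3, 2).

∂G₂/∂u = -6
∂G₁/∂v = 10*u*v
Scalar curl = -10*u*v - 6
At (-3, 2): 54.

54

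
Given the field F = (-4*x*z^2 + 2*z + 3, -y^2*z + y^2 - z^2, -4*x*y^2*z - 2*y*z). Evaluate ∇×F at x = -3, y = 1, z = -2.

(∇×F)₁ = ∂F₃/∂y − ∂F₂/∂z = -8*x*y*z + y^2
(∇×F)₂ = ∂F₁/∂z − ∂F₃/∂x = -8*x*z + 4*y^2*z + 2
(∇×F)₃ = ∂F₂/∂x − ∂F₁/∂y = 0
∇×F = (-8*x*y*z + y^2, -8*x*z + 4*y^2*z + 2, 0)
At (-3, 1, -2): (-47, -54, 0).

(-47, -54, 0)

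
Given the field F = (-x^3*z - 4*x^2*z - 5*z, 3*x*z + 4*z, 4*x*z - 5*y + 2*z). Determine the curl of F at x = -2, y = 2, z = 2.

(∇×F)₁ = ∂F₃/∂y − ∂F₂/∂z = -3*x - 9
(∇×F)₂ = ∂F₁/∂z − ∂F₃/∂x = -x^3 - 4*x^2 - 4*z - 5
(∇×F)₃ = ∂F₂/∂x − ∂F₁/∂y = 3*z
∇×F = (-3*x - 9, -x^3 - 4*x^2 - 4*z - 5, 3*z)
At (-2, 2, 2): (-3, -21, 6).

(-3, -21, 6)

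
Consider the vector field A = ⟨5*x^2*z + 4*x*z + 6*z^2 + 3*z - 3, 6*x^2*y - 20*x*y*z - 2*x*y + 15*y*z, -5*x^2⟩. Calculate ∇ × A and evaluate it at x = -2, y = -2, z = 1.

(110, 7, 92)

(∇×A)₁ = ∂A₃/∂y − ∂A₂/∂z = 20*x*y - 15*y
(∇×A)₂ = ∂A₁/∂z − ∂A₃/∂x = 5*x^2 + 14*x + 12*z + 3
(∇×A)₃ = ∂A₂/∂x − ∂A₁/∂y = 12*x*y - 20*y*z - 2*y
∇×A = (20*x*y - 15*y, 5*x^2 + 14*x + 12*z + 3, 12*x*y - 20*y*z - 2*y)
At (-2, -2, 1): (110, 7, 92).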